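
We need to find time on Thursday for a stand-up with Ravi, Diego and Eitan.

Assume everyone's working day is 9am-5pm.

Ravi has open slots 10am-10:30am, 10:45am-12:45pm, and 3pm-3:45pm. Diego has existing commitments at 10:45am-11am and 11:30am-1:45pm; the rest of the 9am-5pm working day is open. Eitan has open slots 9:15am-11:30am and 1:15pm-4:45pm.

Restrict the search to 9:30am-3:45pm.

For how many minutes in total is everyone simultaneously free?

Diego free within 09:00–17:00: 09:00–10:45, 11:00–11:30, 13:45–17:00.
Ravi ∩ Diego: 10:00–10:30, 11:00–11:30, 15:00–15:45.
Ravi ∩ Diego ∩ Eitan: 10:00–10:30, 11:00–11:30, 15:00–15:45.
Restricted to 09:30–15:45: 10:00–10:30, 11:00–11:30, 15:00–15:45.
Total common minutes: 30 + 30 + 45 = 105.

105 minutes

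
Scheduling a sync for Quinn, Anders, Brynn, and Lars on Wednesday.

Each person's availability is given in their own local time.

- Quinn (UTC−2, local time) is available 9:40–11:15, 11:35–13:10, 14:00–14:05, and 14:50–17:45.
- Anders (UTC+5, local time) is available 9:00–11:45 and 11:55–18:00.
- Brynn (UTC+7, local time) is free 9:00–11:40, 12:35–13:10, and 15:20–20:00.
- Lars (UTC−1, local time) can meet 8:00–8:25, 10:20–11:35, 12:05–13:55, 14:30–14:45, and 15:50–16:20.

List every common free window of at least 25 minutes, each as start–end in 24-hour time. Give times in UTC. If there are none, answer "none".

11:40–12:35

Quinn → UTC: 11:40–13:15, 13:35–15:10, 16:00–16:05, 16:50–19:45.
Anders → UTC: 04:00–06:45, 06:55–13:00.
Brynn → UTC: 02:00–04:40, 05:35–06:10, 08:20–13:00.
Lars → UTC: 09:00–09:25, 11:20–12:35, 13:05–14:55, 15:30–15:45, 16:50–17:20.
Quinn ∩ Anders: 11:40–13:00.
Quinn ∩ Anders ∩ Brynn: 11:40–13:00.
Quinn ∩ Anders ∩ Brynn ∩ Lars: 11:40–12:35.
Windows ≥ 25 min: 11:40–12:35.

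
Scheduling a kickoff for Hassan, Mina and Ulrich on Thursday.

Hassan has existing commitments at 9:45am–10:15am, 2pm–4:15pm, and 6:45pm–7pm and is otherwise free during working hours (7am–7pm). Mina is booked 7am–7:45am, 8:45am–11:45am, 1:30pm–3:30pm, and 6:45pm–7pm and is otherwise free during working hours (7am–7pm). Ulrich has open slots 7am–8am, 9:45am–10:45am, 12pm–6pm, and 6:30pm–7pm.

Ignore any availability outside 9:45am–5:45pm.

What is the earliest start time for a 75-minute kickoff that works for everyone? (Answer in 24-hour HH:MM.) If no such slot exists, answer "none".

Hassan free within 07:00–19:00: 07:00–09:45, 10:15–14:00, 16:15–18:45.
Mina free within 07:00–19:00: 07:45–08:45, 11:45–13:30, 15:30–18:45.
Hassan ∩ Mina: 07:45–08:45, 11:45–13:30, 16:15–18:45.
Hassan ∩ Mina ∩ Ulrich: 07:45–08:00, 12:00–13:30, 16:15–18:00, 18:30–18:45.
Restricted to 09:45–17:45: 12:00–13:30, 16:15–17:45.
Windows ≥ 75 min: 12:00–13:30, 16:15–17:45.
Earliest such window starts at 12:00.

12:00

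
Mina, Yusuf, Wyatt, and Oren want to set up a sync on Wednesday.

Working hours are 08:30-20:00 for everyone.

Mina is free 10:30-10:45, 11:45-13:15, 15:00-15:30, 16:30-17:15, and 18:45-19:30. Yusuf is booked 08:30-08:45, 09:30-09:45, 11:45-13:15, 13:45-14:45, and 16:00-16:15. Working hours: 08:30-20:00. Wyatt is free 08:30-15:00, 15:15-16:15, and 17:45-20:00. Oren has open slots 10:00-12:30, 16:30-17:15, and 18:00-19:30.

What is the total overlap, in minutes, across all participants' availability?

60 minutes

Yusuf free within 08:30–20:00: 08:45–09:30, 09:45–11:45, 13:15–13:45, 14:45–16:00, 16:15–20:00.
Mina ∩ Yusuf: 10:30–10:45, 15:00–15:30, 16:30–17:15, 18:45–19:30.
Mina ∩ Yusuf ∩ Wyatt: 10:30–10:45, 15:15–15:30, 18:45–19:30.
Mina ∩ Yusuf ∩ Wyatt ∩ Oren: 10:30–10:45, 18:45–19:30.
Total common minutes: 15 + 45 = 60.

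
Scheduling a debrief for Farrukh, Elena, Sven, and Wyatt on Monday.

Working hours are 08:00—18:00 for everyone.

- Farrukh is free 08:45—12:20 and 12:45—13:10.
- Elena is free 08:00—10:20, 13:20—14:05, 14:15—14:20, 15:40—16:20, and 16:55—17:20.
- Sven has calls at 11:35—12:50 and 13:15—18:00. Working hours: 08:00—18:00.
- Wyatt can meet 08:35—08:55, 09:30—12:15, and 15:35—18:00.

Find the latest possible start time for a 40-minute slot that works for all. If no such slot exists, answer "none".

09:40

Sven free within 08:00–18:00: 08:00–11:35, 12:50–13:15.
Farrukh ∩ Elena: 08:45–10:20.
Farrukh ∩ Elena ∩ Sven: 08:45–10:20.
Farrukh ∩ Elena ∩ Sven ∩ Wyatt: 08:45–08:55, 09:30–10:20.
Windows ≥ 40 min: 09:30–10:20.
Latest start in the last window 09:30–10:20 is 10:20 − 40 min = 09:40.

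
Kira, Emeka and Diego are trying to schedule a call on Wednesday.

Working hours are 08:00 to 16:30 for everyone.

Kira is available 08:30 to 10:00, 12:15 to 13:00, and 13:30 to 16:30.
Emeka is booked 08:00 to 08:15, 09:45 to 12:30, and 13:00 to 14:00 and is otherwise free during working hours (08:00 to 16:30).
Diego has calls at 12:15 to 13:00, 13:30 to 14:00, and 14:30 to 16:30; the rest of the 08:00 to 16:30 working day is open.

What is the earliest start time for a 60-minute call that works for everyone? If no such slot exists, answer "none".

08:30

Emeka free within 08:00–16:30: 08:15–09:45, 12:30–13:00, 14:00–16:30.
Diego free within 08:00–16:30: 08:00–12:15, 13:00–13:30, 14:00–14:30.
Kira ∩ Emeka: 08:30–09:45, 12:30–13:00, 14:00–16:30.
Kira ∩ Emeka ∩ Diego: 08:30–09:45, 14:00–14:30.
Windows ≥ 60 min: 08:30–09:45.
Earliest such window starts at 08:30.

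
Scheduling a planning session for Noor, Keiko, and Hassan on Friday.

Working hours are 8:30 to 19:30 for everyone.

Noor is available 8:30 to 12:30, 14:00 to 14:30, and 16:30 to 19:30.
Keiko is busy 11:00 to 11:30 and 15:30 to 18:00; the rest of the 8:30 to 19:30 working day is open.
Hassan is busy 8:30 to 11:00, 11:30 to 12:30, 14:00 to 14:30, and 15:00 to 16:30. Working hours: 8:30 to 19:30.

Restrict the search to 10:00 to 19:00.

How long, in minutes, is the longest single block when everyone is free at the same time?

60 minutes

Keiko free within 08:30–19:30: 08:30–11:00, 11:30–15:30, 18:00–19:30.
Hassan free within 08:30–19:30: 11:00–11:30, 12:30–14:00, 14:30–15:00, 16:30–19:30.
Noor ∩ Keiko: 08:30–11:00, 11:30–12:30, 14:00–14:30, 18:00–19:30.
Noor ∩ Keiko ∩ Hassan: 18:00–19:30.
Restricted to 10:00–19:00: 18:00–19:00.
Single common window of 60 minutes.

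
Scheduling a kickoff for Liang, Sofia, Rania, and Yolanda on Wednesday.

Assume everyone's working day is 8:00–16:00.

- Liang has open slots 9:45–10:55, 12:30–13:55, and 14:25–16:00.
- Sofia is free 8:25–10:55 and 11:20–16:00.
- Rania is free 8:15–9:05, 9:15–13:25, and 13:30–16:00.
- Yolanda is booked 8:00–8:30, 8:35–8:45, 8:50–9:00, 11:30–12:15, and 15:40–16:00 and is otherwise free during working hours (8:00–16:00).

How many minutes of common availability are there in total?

Yolanda free within 08:00–16:00: 08:30–08:35, 08:45–08:50, 09:00–11:30, 12:15–15:40.
Liang ∩ Sofia: 09:45–10:55, 12:30–13:55, 14:25–16:00.
Liang ∩ Sofia ∩ Rania: 09:45–10:55, 12:30–13:25, 13:30–13:55, 14:25–16:00.
Liang ∩ Sofia ∩ Rania ∩ Yolanda: 09:45–10:55, 12:30–13:25, 13:30–13:55, 14:25–15:40.
Total common minutes: 70 + 55 + 25 + 75 = 225.

225 minutes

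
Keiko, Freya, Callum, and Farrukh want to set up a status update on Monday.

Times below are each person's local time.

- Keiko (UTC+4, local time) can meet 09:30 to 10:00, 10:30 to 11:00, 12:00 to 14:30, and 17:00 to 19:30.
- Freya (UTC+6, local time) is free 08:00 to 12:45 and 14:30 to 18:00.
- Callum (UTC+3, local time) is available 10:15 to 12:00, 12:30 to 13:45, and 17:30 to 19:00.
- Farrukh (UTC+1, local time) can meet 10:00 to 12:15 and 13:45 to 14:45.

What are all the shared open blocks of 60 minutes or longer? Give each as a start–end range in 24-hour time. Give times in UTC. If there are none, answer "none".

Keiko → UTC: 05:30–06:00, 06:30–07:00, 08:00–10:30, 13:00–15:30.
Freya → UTC: 02:00–06:45, 08:30–12:00.
Callum → UTC: 07:15–09:00, 09:30–10:45, 14:30–16:00.
Farrukh → UTC: 09:00–11:15, 12:45–13:45.
Keiko ∩ Freya: 05:30–06:00, 06:30–06:45, 08:30–10:30.
Keiko ∩ Freya ∩ Callum: 08:30–09:00, 09:30–10:30.
Keiko ∩ Freya ∩ Callum ∩ Farrukh: 09:30–10:30.
Windows ≥ 60 min: 09:30–10:30.

09:30–10:30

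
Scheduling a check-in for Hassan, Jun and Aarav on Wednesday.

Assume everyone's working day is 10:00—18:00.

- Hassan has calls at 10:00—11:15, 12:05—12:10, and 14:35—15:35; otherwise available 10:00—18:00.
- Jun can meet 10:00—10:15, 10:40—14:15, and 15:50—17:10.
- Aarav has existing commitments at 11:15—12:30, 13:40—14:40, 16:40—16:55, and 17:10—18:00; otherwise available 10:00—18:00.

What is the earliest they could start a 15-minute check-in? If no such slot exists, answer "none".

12:30

Hassan free within 10:00–18:00: 11:15–12:05, 12:10–14:35, 15:35–18:00.
Aarav free within 10:00–18:00: 10:00–11:15, 12:30–13:40, 14:40–16:40, 16:55–17:10.
Hassan ∩ Jun: 11:15–12:05, 12:10–14:15, 15:50–17:10.
Hassan ∩ Jun ∩ Aarav: 12:30–13:40, 15:50–16:40, 16:55–17:10.
Windows ≥ 15 min: 12:30–13:40, 15:50–16:40, 16:55–17:10.
Earliest such window starts at 12:30.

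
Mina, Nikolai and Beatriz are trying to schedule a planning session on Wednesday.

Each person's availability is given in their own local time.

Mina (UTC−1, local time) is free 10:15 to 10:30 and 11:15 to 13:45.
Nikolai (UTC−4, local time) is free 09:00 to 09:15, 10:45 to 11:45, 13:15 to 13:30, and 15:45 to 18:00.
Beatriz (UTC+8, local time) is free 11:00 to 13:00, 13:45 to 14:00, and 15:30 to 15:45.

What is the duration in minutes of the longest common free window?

Mina → UTC: 11:15–11:30, 12:15–14:45.
Nikolai → UTC: 13:00–13:15, 14:45–15:45, 17:15–17:30, 19:45–22:00.
Beatriz → UTC: 03:00–05:00, 05:45–06:00, 07:30–07:45.
Mina ∩ Nikolai: 13:00–13:15.
Mina ∩ Nikolai ∩ Beatriz: (none).
No common window.

0 minutes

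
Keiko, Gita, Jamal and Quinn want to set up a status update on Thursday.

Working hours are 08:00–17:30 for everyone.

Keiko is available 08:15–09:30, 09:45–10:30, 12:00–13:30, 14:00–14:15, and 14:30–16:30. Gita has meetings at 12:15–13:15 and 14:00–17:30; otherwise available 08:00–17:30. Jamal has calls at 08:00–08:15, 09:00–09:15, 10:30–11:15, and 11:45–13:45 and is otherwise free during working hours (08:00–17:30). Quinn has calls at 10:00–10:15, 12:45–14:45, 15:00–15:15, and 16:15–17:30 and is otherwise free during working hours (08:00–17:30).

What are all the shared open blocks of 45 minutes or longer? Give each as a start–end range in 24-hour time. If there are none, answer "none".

08:15–09:00

Gita free within 08:00–17:30: 08:00–12:15, 13:15–14:00.
Jamal free within 08:00–17:30: 08:15–09:00, 09:15–10:30, 11:15–11:45, 13:45–17:30.
Quinn free within 08:00–17:30: 08:00–10:00, 10:15–12:45, 14:45–15:00, 15:15–16:15.
Keiko ∩ Gita: 08:15–09:30, 09:45–10:30, 12:00–12:15, 13:15–13:30.
Keiko ∩ Gita ∩ Jamal: 08:15–09:00, 09:15–09:30, 09:45–10:30.
Keiko ∩ Gita ∩ Jamal ∩ Quinn: 08:15–09:00, 09:15–09:30, 09:45–10:00, 10:15–10:30.
Windows ≥ 45 min: 08:15–09:00.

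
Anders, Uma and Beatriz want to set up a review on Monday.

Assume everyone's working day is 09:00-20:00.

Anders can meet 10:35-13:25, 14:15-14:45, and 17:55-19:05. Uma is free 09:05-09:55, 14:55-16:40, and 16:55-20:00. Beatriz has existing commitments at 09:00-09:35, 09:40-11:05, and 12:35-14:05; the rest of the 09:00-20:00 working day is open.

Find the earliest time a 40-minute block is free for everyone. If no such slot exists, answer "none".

17:55

Beatriz free within 09:00–20:00: 09:35–09:40, 11:05–12:35, 14:05–20:00.
Anders ∩ Uma: 17:55–19:05.
Anders ∩ Uma ∩ Beatriz: 17:55–19:05.
Windows ≥ 40 min: 17:55–19:05.
Earliest such window starts at 17:55.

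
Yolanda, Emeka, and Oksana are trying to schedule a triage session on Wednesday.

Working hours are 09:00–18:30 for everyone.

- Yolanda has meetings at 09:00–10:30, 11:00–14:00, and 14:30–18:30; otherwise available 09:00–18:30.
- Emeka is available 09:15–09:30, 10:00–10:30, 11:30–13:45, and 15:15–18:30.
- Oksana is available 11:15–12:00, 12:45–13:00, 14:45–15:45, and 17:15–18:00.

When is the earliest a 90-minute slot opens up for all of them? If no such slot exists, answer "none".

none

Yolanda free within 09:00–18:30: 10:30–11:00, 14:00–14:30.
Yolanda ∩ Emeka: (none).
Yolanda ∩ Emeka ∩ Oksana: (none).
Windows ≥ 90 min: (none).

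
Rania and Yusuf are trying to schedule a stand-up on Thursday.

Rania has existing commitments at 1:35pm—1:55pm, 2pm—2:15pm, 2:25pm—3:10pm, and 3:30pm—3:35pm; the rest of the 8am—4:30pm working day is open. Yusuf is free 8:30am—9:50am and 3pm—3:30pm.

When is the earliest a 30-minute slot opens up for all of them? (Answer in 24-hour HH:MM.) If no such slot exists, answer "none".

Rania free within 08:00–16:30: 08:00–13:35, 13:55–14:00, 14:15–14:25, 15:10–15:30, 15:35–16:30.
Rania ∩ Yusuf: 08:30–09:50, 15:10–15:30.
Windows ≥ 30 min: 08:30–09:50.
Earliest such window starts at 08:30.

08:30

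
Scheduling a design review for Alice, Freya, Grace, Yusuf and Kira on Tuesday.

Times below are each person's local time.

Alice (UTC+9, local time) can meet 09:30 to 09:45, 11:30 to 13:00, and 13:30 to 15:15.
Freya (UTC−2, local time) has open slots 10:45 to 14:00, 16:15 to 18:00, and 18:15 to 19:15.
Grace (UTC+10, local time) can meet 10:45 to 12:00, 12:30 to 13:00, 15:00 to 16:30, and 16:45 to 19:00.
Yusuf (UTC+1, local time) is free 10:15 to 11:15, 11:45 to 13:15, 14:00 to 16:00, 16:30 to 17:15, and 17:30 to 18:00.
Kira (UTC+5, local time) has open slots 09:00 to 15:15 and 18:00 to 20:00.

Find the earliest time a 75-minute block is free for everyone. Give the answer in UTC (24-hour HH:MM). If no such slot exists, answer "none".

none

Alice → UTC: 00:30–00:45, 02:30–04:00, 04:30–06:15.
Freya → UTC: 12:45–16:00, 18:15–20:00, 20:15–21:15.
Grace → UTC: 00:45–02:00, 02:30–03:00, 05:00–06:30, 06:45–09:00.
Yusuf → UTC: 09:15–10:15, 10:45–12:15, 13:00–15:00, 15:30–16:15, 16:30–17:00.
Kira → UTC: 04:00–10:15, 13:00–15:00.
Alice ∩ Freya: (none).
Alice ∩ Freya ∩ Grace: (none).
Alice ∩ Freya ∩ Grace ∩ Yusuf: (none).
Alice ∩ Freya ∩ Grace ∩ Yusuf ∩ Kira: (none).
Windows ≥ 75 min: (none).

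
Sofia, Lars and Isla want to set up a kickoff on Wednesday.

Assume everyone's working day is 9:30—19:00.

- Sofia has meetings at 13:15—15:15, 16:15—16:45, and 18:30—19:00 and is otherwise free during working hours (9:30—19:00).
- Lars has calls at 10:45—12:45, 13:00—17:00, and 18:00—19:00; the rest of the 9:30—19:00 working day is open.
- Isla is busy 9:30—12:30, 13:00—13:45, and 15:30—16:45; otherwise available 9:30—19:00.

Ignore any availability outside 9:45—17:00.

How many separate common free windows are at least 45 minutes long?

0

Sofia free within 09:30–19:00: 09:30–13:15, 15:15–16:15, 16:45–18:30.
Lars free within 09:30–19:00: 09:30–10:45, 12:45–13:00, 17:00–18:00.
Isla free within 09:30–19:00: 12:30–13:00, 13:45–15:30, 16:45–19:00.
Sofia ∩ Lars: 09:30–10:45, 12:45–13:00, 17:00–18:00.
Sofia ∩ Lars ∩ Isla: 12:45–13:00, 17:00–18:00.
Restricted to 09:45–17:00: 12:45–13:00.
Windows ≥ 45 min: (none).
That's 0 windows.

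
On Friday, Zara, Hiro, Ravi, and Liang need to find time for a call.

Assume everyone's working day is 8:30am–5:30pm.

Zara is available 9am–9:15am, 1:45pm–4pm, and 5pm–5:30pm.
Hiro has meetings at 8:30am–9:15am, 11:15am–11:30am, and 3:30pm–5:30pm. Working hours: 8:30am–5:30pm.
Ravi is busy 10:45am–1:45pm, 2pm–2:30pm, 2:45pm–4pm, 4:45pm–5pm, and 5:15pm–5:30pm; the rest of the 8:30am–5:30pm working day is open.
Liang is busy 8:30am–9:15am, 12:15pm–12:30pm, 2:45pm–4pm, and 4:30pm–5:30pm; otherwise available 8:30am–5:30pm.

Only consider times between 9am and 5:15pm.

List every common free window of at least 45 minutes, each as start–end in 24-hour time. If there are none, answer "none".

Hiro free within 08:30–17:30: 09:15–11:15, 11:30–15:30.
Ravi free within 08:30–17:30: 08:30–10:45, 13:45–14:00, 14:30–14:45, 16:00–16:45, 17:00–17:15.
Liang free within 08:30–17:30: 09:15–12:15, 12:30–14:45, 16:00–16:30.
Zara ∩ Hiro: 13:45–15:30.
Zara ∩ Hiro ∩ Ravi: 13:45–14:00, 14:30–14:45.
Zara ∩ Hiro ∩ Ravi ∩ Liang: 13:45–14:00, 14:30–14:45.
Restricted to 09:00–17:15: 13:45–14:00, 14:30–14:45.
Windows ≥ 45 min: (none).

none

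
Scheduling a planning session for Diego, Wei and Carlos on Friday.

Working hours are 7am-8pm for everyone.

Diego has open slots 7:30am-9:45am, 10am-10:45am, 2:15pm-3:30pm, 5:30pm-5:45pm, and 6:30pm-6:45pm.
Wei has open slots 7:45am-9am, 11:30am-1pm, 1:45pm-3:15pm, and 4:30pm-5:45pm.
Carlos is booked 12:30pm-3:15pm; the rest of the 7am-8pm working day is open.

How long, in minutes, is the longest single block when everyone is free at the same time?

Carlos free within 07:00–20:00: 07:00–12:30, 15:15–20:00.
Diego ∩ Wei: 07:45–09:00, 14:15–15:15, 17:30–17:45.
Diego ∩ Wei ∩ Carlos: 07:45–09:00, 17:30–17:45.
Common window lengths: 75, 15 min; longest is 75.

75 minutes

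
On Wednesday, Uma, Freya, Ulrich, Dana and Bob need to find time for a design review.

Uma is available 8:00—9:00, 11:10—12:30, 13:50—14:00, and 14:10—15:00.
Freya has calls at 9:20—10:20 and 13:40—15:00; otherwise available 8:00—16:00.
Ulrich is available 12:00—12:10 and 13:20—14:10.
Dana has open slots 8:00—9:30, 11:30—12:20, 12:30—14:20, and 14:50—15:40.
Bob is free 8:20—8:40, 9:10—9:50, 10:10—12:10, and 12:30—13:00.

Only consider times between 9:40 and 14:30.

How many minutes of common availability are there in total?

Freya free within 08:00–16:00: 08:00–09:20, 10:20–13:40, 15:00–16:00.
Uma ∩ Freya: 08:00–09:00, 11:10–12:30.
Uma ∩ Freya ∩ Ulrich: 12:00–12:10.
Uma ∩ Freya ∩ Ulrich ∩ Dana: 12:00–12:10.
Uma ∩ Freya ∩ Ulrich ∩ Dana ∩ Bob: 12:00–12:10.
Restricted to 09:40–14:30: 12:00–12:10.
Total common minutes: 10.

10 minutes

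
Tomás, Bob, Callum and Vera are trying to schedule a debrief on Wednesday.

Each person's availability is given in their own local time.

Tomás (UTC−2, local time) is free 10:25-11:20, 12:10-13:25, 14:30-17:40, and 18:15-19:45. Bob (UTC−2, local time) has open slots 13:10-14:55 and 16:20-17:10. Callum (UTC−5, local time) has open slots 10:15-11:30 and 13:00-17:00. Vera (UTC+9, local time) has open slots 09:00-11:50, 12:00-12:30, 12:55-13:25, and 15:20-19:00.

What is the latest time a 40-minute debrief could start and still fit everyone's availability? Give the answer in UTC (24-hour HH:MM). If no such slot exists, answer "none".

none

Tomás → UTC: 12:25–13:20, 14:10–15:25, 16:30–19:40, 20:15–21:45.
Bob → UTC: 15:10–16:55, 18:20–19:10.
Callum → UTC: 15:15–16:30, 18:00–22:00.
Vera → UTC: 00:00–02:50, 03:00–03:30, 03:55–04:25, 06:20–10:00.
Tomás ∩ Bob: 15:10–15:25, 16:30–16:55, 18:20–19:10.
Tomás ∩ Bob ∩ Callum: 15:15–15:25, 18:20–19:10.
Tomás ∩ Bob ∩ Callum ∩ Vera: (none).
Windows ≥ 40 min: (none).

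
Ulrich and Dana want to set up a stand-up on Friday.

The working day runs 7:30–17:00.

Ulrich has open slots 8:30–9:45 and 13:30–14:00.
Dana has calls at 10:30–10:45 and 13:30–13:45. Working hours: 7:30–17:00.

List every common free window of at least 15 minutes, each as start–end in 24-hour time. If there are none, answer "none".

Dana free within 07:30–17:00: 07:30–10:30, 10:45–13:30, 13:45–17:00.
Ulrich ∩ Dana: 08:30–09:45, 13:45–14:00.
Windows ≥ 15 min: 08:30–09:45, 13:45–14:00.

08:30–09:45, 13:45–14:00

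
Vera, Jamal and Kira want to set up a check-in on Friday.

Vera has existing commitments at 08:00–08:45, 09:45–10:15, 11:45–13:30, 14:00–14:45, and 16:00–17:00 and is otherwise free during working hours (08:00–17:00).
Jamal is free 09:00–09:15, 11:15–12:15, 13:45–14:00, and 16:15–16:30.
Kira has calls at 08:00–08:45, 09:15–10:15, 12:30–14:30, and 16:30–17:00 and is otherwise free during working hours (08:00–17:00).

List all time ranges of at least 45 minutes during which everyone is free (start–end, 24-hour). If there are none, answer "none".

none

Vera free within 08:00–17:00: 08:45–09:45, 10:15–11:45, 13:30–14:00, 14:45–16:00.
Kira free within 08:00–17:00: 08:45–09:15, 10:15–12:30, 14:30–16:30.
Vera ∩ Jamal: 09:00–09:15, 11:15–11:45, 13:45–14:00.
Vera ∩ Jamal ∩ Kira: 09:00–09:15, 11:15–11:45.
Windows ≥ 45 min: (none).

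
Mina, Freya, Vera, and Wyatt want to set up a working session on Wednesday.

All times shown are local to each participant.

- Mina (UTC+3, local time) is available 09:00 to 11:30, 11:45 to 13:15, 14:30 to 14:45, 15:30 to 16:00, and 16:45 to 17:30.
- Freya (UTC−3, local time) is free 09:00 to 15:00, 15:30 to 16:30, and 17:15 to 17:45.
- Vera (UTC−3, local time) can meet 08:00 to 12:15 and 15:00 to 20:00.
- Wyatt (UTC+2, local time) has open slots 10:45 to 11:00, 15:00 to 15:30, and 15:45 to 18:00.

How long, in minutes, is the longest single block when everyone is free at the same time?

45 minutes

Mina → UTC: 06:00–08:30, 08:45–10:15, 11:30–11:45, 12:30–13:00, 13:45–14:30.
Freya → UTC: 12:00–18:00, 18:30–19:30, 20:15–20:45.
Vera → UTC: 11:00–15:15, 18:00–23:00.
Wyatt → UTC: 08:45–09:00, 13:00–13:30, 13:45–16:00.
Mina ∩ Freya: 12:30–13:00, 13:45–14:30.
Mina ∩ Freya ∩ Vera: 12:30–13:00, 13:45–14:30.
Mina ∩ Freya ∩ Vera ∩ Wyatt: 13:45–14:30.
Single common window of 45 minutes.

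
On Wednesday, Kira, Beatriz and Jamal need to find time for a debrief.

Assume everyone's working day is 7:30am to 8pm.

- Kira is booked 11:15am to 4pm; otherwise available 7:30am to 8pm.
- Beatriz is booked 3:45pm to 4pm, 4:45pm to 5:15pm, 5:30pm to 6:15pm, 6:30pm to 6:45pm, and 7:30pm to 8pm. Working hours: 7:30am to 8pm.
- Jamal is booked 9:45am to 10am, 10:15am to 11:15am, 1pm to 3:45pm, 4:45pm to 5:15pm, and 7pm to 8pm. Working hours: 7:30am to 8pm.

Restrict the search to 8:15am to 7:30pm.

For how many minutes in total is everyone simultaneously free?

195 minutes

Kira free within 07:30–20:00: 07:30–11:15, 16:00–20:00.
Beatriz free within 07:30–20:00: 07:30–15:45, 16:00–16:45, 17:15–17:30, 18:15–18:30, 18:45–19:30.
Jamal free within 07:30–20:00: 07:30–09:45, 10:00–10:15, 11:15–13:00, 15:45–16:45, 17:15–19:00.
Kira ∩ Beatriz: 07:30–11:15, 16:00–16:45, 17:15–17:30, 18:15–18:30, 18:45–19:30.
Kira ∩ Beatriz ∩ Jamal: 07:30–09:45, 10:00–10:15, 16:00–16:45, 17:15–17:30, 18:15–18:30, 18:45–19:00.
Restricted to 08:15–19:30: 08:15–09:45, 10:00–10:15, 16:00–16:45, 17:15–17:30, 18:15–18:30, 18:45–19:00.
Total common minutes: 90 + 15 + 45 + 15 + 15 + 15 = 195.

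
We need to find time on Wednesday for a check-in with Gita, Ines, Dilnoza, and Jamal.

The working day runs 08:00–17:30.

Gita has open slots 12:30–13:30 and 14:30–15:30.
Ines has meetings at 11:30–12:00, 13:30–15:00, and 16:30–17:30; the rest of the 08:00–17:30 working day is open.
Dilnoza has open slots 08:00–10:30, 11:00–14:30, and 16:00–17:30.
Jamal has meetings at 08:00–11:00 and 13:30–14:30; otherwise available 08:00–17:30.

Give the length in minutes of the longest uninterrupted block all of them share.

Ines free within 08:00–17:30: 08:00–11:30, 12:00–13:30, 15:00–16:30.
Jamal free within 08:00–17:30: 11:00–13:30, 14:30–17:30.
Gita ∩ Ines: 12:30–13:30, 15:00–15:30.
Gita ∩ Ines ∩ Dilnoza: 12:30–13:30.
Gita ∩ Ines ∩ Dilnoza ∩ Jamal: 12:30–13:30.
Single common window of 60 minutes.

60 minutes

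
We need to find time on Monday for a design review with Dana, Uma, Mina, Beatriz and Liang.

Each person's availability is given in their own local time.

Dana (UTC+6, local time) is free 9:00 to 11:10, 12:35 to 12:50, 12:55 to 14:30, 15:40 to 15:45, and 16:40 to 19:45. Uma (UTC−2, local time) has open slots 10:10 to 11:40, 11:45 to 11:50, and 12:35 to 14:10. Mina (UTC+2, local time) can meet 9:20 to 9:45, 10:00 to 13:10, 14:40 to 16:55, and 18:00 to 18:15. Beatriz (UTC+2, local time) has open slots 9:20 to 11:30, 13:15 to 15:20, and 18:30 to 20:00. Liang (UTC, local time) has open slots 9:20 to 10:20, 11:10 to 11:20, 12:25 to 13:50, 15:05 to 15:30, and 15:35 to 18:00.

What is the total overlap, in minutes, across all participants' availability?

Dana → UTC: 03:00–05:10, 06:35–06:50, 06:55–08:30, 09:40–09:45, 10:40–13:45.
Uma → UTC: 12:10–13:40, 13:45–13:50, 14:35–16:10.
Mina → UTC: 07:20–07:45, 08:00–11:10, 12:40–14:55, 16:00–16:15.
Beatriz → UTC: 07:20–09:30, 11:15–13:20, 16:30–18:00.
Liang → UTC: 09:20–10:20, 11:10–11:20, 12:25–13:50, 15:05–15:30, 15:35–18:00.
Dana ∩ Uma: 12:10–13:40.
Dana ∩ Uma ∩ Mina: 12:40–13:40.
Dana ∩ Uma ∩ Mina ∩ Beatriz: 12:40–13:20.
Dana ∩ Uma ∩ Mina ∩ Beatriz ∩ Liang: 12:40–13:20.
Total common minutes: 40.

40 minutes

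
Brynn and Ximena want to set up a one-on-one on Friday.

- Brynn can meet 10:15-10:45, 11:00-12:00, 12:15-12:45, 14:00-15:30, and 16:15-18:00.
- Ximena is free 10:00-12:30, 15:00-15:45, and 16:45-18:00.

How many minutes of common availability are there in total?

Brynn ∩ Ximena: 10:15–10:45, 11:00–12:00, 12:15–12:30, 15:00–15:30, 16:45–18:00.
Total common minutes: 30 + 60 + 15 + 30 + 75 = 210.

210 minutes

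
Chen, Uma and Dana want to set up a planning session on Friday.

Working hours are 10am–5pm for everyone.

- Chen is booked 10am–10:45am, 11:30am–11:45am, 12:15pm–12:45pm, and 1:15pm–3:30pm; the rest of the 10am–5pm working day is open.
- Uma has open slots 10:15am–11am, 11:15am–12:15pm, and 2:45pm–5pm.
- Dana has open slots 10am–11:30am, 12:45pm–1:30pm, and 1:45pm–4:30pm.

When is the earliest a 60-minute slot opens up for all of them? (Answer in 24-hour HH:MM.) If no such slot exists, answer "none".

15:30

Chen free within 10:00–17:00: 10:45–11:30, 11:45–12:15, 12:45–13:15, 15:30–17:00.
Chen ∩ Uma: 10:45–11:00, 11:15–11:30, 11:45–12:15, 15:30–17:00.
Chen ∩ Uma ∩ Dana: 10:45–11:00, 11:15–11:30, 15:30–16:30.
Windows ≥ 60 min: 15:30–16:30.
Earliest such window starts at 15:30.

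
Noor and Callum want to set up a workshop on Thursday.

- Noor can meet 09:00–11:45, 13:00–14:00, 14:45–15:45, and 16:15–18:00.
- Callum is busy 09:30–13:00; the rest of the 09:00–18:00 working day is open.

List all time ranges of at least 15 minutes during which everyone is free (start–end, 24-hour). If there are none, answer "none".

Callum free within 09:00–18:00: 09:00–09:30, 13:00–18:00.
Noor ∩ Callum: 09:00–09:30, 13:00–14:00, 14:45–15:45, 16:15–18:00.
Windows ≥ 15 min: 09:00–09:30, 13:00–14:00, 14:45–15:45, 16:15–18:00.

09:00–09:30, 13:00–14:00, 14:45–15:45, 16:15–18:00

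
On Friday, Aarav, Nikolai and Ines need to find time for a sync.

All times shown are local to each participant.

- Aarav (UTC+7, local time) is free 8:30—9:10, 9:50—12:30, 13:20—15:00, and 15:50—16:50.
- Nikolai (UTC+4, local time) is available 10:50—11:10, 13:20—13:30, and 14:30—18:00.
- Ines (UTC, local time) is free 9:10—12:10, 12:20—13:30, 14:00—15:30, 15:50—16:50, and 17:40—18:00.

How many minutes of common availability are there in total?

10 minutes

Aarav → UTC: 01:30–02:10, 02:50–05:30, 06:20–08:00, 08:50–09:50.
Nikolai → UTC: 06:50–07:10, 09:20–09:30, 10:30–14:00.
Ines → UTC: 09:10–12:10, 12:20–13:30, 14:00–15:30, 15:50–16:50, 17:40–18:00.
Aarav ∩ Nikolai: 06:50–07:10, 09:20–09:30.
Aarav ∩ Nikolai ∩ Ines: 09:20–09:30.
Total common minutes: 10.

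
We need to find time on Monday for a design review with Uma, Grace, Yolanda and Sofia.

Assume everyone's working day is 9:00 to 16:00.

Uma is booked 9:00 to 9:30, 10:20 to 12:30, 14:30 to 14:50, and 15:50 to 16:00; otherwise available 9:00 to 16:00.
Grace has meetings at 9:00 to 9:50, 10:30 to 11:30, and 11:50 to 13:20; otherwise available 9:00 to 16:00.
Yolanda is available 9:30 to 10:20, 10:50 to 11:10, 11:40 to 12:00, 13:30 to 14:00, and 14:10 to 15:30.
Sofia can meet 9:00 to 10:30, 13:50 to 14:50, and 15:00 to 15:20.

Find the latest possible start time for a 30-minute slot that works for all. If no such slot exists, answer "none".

09:50

Uma free within 09:00–16:00: 09:30–10:20, 12:30–14:30, 14:50–15:50.
Grace free within 09:00–16:00: 09:50–10:30, 11:30–11:50, 13:20–16:00.
Uma ∩ Grace: 09:50–10:20, 13:20–14:30, 14:50–15:50.
Uma ∩ Grace ∩ Yolanda: 09:50–10:20, 13:30–14:00, 14:10–14:30, 14:50–15:30.
Uma ∩ Grace ∩ Yolanda ∩ Sofia: 09:50–10:20, 13:50–14:00, 14:10–14:30, 15:00–15:20.
Windows ≥ 30 min: 09:50–10:20.
Latest start in the last window 09:50–10:20 is 10:20 − 30 min = 09:50.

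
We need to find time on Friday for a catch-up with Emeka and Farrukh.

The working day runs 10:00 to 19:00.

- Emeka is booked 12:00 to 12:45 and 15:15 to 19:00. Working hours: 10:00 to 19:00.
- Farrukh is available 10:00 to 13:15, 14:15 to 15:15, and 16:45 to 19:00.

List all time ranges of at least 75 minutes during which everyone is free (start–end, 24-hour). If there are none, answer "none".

10:00–12:00

Emeka free within 10:00–19:00: 10:00–12:00, 12:45–15:15.
Emeka ∩ Farrukh: 10:00–12:00, 12:45–13:15, 14:15–15:15.
Windows ≥ 75 min: 10:00–12:00.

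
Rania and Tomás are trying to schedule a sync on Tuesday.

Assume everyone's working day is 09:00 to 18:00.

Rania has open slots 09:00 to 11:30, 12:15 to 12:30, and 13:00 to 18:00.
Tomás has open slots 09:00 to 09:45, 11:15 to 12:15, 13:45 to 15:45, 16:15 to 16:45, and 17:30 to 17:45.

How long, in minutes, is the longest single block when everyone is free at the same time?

Rania ∩ Tomás: 09:00–09:45, 11:15–11:30, 13:45–15:45, 16:15–16:45, 17:30–17:45.
Common window lengths: 45, 15, 120, 30, 15 min; longest is 120.

120 minutes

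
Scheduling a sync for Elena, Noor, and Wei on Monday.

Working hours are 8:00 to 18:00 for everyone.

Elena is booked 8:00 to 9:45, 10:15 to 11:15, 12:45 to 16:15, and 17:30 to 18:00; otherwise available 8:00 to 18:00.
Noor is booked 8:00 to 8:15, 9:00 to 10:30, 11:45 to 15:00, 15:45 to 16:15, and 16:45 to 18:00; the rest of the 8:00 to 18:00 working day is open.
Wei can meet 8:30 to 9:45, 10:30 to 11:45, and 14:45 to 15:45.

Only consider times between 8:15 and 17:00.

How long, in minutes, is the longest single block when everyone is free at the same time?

Elena free within 08:00–18:00: 09:45–10:15, 11:15–12:45, 16:15–17:30.
Noor free within 08:00–18:00: 08:15–09:00, 10:30–11:45, 15:00–15:45, 16:15–16:45.
Elena ∩ Noor: 11:15–11:45, 16:15–16:45.
Elena ∩ Noor ∩ Wei: 11:15–11:45.
Restricted to 08:15–17:00: 11:15–11:45.
Single common window of 30 minutes.

30 minutes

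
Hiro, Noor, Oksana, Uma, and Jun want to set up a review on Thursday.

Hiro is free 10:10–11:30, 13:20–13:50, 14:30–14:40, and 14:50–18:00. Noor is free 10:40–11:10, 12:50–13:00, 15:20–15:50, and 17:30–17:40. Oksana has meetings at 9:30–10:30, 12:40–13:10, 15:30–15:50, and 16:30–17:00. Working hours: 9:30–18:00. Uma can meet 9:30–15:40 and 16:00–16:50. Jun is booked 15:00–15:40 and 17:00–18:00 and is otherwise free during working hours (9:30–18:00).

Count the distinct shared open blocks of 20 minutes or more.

Oksana free within 09:30–18:00: 10:30–12:40, 13:10–15:30, 15:50–16:30, 17:00–18:00.
Jun free within 09:30–18:00: 09:30–15:00, 15:40–17:00.
Hiro ∩ Noor: 10:40–11:10, 15:20–15:50, 17:30–17:40.
Hiro ∩ Noor ∩ Oksana: 10:40–11:10, 15:20–15:30, 17:30–17:40.
Hiro ∩ Noor ∩ Oksana ∩ Uma: 10:40–11:10, 15:20–15:30.
Hiro ∩ Noor ∩ Oksana ∩ Uma ∩ Jun: 10:40–11:10.
Windows ≥ 20 min: 10:40–11:10.
That's 1 window.

1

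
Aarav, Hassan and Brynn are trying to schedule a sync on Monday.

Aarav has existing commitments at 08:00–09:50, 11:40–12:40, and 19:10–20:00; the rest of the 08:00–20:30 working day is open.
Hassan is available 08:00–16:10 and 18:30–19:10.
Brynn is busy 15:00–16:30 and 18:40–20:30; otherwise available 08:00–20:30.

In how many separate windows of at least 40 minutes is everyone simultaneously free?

Aarav free within 08:00–20:30: 09:50–11:40, 12:40–19:10, 20:00–20:30.
Brynn free within 08:00–20:30: 08:00–15:00, 16:30–18:40.
Aarav ∩ Hassan: 09:50–11:40, 12:40–16:10, 18:30–19:10.
Aarav ∩ Hassan ∩ Brynn: 09:50–11:40, 12:40–15:00, 18:30–18:40.
Windows ≥ 40 min: 09:50–11:40, 12:40–15:00.
That's 2 windows.

2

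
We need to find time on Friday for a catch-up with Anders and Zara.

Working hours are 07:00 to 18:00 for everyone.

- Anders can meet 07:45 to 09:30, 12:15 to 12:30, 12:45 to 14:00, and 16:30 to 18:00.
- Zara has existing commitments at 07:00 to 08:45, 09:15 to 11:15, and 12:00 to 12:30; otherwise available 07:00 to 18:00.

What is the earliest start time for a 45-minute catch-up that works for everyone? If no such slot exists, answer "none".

Zara free within 07:00–18:00: 08:45–09:15, 11:15–12:00, 12:30–18:00.
Anders ∩ Zara: 08:45–09:15, 12:45–14:00, 16:30–18:00.
Windows ≥ 45 min: 12:45–14:00, 16:30–18:00.
Earliest such window starts at 12:45.

12:45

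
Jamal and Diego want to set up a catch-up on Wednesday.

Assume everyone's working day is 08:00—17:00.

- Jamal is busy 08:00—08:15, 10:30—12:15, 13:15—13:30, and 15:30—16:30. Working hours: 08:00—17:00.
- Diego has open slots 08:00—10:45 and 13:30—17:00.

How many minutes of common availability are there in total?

285 minutes

Jamal free within 08:00–17:00: 08:15–10:30, 12:15–13:15, 13:30–15:30, 16:30–17:00.
Jamal ∩ Diego: 08:15–10:30, 13:30–15:30, 16:30–17:00.
Total common minutes: 135 + 120 + 30 = 285.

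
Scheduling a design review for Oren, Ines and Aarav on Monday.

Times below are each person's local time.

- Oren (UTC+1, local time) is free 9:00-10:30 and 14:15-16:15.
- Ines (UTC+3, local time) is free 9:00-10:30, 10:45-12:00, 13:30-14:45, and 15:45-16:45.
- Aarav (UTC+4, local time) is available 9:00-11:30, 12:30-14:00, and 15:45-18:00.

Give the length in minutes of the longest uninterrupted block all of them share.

Oren → UTC: 08:00–09:30, 13:15–15:15.
Ines → UTC: 06:00–07:30, 07:45–09:00, 10:30–11:45, 12:45–13:45.
Aarav → UTC: 05:00–07:30, 08:30–10:00, 11:45–14:00.
Oren ∩ Ines: 08:00–09:00, 13:15–13:45.
Oren ∩ Ines ∩ Aarav: 08:30–09:00, 13:15–13:45.
Common window lengths: 30, 30 min; longest is 30.

30 minutes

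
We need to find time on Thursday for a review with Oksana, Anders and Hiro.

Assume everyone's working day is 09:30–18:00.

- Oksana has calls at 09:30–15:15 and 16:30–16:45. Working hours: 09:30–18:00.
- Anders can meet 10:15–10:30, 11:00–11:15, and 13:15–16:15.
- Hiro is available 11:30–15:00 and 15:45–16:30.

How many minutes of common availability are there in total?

Oksana free within 09:30–18:00: 15:15–16:30, 16:45–18:00.
Oksana ∩ Anders: 15:15–16:15.
Oksana ∩ Anders ∩ Hiro: 15:45–16:15.
Total common minutes: 30.

30 minutes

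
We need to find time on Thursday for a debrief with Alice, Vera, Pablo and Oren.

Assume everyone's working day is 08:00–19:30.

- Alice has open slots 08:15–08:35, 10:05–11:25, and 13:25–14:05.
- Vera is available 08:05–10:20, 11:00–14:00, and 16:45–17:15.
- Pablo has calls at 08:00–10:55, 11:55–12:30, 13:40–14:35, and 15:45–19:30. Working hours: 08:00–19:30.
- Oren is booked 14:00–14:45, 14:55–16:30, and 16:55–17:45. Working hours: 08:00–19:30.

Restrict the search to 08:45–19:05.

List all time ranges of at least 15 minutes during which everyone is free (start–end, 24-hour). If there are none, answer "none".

Pablo free within 08:00–19:30: 10:55–11:55, 12:30–13:40, 14:35–15:45.
Oren free within 08:00–19:30: 08:00–14:00, 14:45–14:55, 16:30–16:55, 17:45–19:30.
Alice ∩ Vera: 08:15–08:35, 10:05–10:20, 11:00–11:25, 13:25–14:00.
Alice ∩ Vera ∩ Pablo: 11:00–11:25, 13:25–13:40.
Alice ∩ Vera ∩ Pablo ∩ Oren: 11:00–11:25, 13:25–13:40.
Restricted to 08:45–19:05: 11:00–11:25, 13:25–13:40.
Windows ≥ 15 min: 11:00–11:25, 13:25–13:40.

11:00–11:25, 13:25–13:40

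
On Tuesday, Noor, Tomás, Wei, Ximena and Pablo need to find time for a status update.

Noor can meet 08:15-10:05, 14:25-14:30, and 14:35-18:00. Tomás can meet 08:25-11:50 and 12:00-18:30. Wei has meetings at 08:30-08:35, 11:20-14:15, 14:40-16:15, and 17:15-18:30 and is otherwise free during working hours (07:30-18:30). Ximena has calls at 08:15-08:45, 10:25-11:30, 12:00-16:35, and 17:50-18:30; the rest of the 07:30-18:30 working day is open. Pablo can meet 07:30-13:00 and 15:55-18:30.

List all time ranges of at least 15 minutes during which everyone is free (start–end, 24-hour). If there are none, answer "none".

08:45–10:05, 16:35–17:15

Wei free within 07:30–18:30: 07:30–08:30, 08:35–11:20, 14:15–14:40, 16:15–17:15.
Ximena free within 07:30–18:30: 07:30–08:15, 08:45–10:25, 11:30–12:00, 16:35–17:50.
Noor ∩ Tomás: 08:25–10:05, 14:25–14:30, 14:35–18:00.
Noor ∩ Tomás ∩ Wei: 08:25–08:30, 08:35–10:05, 14:25–14:30, 14:35–14:40, 16:15–17:15.
Noor ∩ Tomás ∩ Wei ∩ Ximena: 08:45–10:05, 16:35–17:15.
Noor ∩ Tomás ∩ Wei ∩ Ximena ∩ Pablo: 08:45–10:05, 16:35–17:15.
Windows ≥ 15 min: 08:45–10:05, 16:35–17:15.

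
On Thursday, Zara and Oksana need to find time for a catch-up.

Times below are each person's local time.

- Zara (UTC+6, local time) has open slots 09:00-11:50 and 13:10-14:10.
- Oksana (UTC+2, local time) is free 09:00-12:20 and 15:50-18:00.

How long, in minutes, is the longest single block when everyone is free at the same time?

Zara → UTC: 03:00–05:50, 07:10–08:10.
Oksana → UTC: 07:00–10:20, 13:50–16:00.
Zara ∩ Oksana: 07:10–08:10.
Single common window of 60 minutes.

60 minutes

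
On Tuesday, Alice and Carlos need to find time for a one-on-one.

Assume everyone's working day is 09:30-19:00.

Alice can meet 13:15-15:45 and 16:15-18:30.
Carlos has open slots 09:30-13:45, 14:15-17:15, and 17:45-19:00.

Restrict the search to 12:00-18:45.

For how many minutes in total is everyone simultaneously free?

Alice ∩ Carlos: 13:15–13:45, 14:15–15:45, 16:15–17:15, 17:45–18:30.
Restricted to 12:00–18:45: 13:15–13:45, 14:15–15:45, 16:15–17:15, 17:45–18:30.
Total common minutes: 30 + 90 + 60 + 45 = 225.

225 minutes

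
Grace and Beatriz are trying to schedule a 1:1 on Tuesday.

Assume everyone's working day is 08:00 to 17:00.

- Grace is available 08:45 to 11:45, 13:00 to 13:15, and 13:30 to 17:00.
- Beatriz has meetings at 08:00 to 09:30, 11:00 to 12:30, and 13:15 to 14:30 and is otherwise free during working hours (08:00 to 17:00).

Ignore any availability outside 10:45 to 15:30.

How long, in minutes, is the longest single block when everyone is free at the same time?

60 minutes

Beatriz free within 08:00–17:00: 09:30–11:00, 12:30–13:15, 14:30–17:00.
Grace ∩ Beatriz: 09:30–11:00, 13:00–13:15, 14:30–17:00.
Restricted to 10:45–15:30: 10:45–11:00, 13:00–13:15, 14:30–15:30.
Common window lengths: 15, 15, 60 min; longest is 60.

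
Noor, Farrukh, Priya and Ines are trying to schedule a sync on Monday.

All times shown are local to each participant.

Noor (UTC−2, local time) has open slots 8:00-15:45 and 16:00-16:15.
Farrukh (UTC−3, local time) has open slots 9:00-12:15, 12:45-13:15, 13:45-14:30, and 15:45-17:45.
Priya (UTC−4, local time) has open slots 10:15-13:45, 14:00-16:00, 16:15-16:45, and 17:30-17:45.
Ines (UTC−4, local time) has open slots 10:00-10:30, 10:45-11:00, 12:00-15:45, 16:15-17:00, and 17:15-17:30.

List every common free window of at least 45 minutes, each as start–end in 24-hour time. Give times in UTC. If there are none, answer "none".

Noor → UTC: 10:00–17:45, 18:00–18:15.
Farrukh → UTC: 12:00–15:15, 15:45–16:15, 16:45–17:30, 18:45–20:45.
Priya → UTC: 14:15–17:45, 18:00–20:00, 20:15–20:45, 21:30–21:45.
Ines → UTC: 14:00–14:30, 14:45–15:00, 16:00–19:45, 20:15–21:00, 21:15–21:30.
Noor ∩ Farrukh: 12:00–15:15, 15:45–16:15, 16:45–17:30.
Noor ∩ Farrukh ∩ Priya: 14:15–15:15, 15:45–16:15, 16:45–17:30.
Noor ∩ Farrukh ∩ Priya ∩ Ines: 14:15–14:30, 14:45–15:00, 16:00–16:15, 16:45–17:30.
Windows ≥ 45 min: 16:45–17:30.

16:45–17:30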